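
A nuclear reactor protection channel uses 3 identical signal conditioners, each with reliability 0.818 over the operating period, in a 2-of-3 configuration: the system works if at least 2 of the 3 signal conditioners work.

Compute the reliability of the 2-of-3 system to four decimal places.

0.9127

R = Σ_{i=2}^{3} C(3,i) p^i (1−p)^{3−i} with p = 0.818
C(3,2)·0.818^2·0.182^1 = 0.365342
C(3,3)·0.818^3·0.182^0 = 0.547343
Sum = 0.9127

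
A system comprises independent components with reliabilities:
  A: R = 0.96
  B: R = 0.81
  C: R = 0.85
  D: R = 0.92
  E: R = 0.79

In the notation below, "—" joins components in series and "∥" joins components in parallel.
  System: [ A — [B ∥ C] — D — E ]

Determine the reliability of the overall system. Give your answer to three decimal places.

0.678

Parallel (B and C): 1 − (1 − 0.81000)(1 − 0.85000) = 0.97150
Series (A, [0.97150], D, and E): 0.96000 × 0.97150 × 0.92000 × 0.79000 = 0.678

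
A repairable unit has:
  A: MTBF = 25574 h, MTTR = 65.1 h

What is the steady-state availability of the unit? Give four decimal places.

A(A) = MTBF/(MTBF+MTTR) = 25574/(25574+65.1) = 0.9975

0.9975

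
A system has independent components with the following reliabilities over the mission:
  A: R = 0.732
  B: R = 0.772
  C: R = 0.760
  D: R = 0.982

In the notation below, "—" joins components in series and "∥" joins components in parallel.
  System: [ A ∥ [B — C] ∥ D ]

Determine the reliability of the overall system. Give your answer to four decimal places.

Series (B and C): 0.772000 × 0.760000 = 0.586720
Parallel (A, [0.586720], and D): 1 − (1 − 0.732000)(1 − 0.586720)(1 − 0.982000) = 0.9980

0.9980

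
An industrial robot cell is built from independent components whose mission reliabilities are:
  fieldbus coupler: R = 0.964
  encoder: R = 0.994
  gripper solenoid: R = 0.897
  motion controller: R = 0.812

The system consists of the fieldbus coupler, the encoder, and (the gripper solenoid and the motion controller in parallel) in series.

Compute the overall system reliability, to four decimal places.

Parallel (gripper solenoid and motion controller): 1 − (1 − 0.897000)(1 − 0.812000) = 0.980636
Series (fieldbus coupler, encoder, and [0.980636]): 0.964000 × 0.994000 × 0.980636 = 0.9397

0.9397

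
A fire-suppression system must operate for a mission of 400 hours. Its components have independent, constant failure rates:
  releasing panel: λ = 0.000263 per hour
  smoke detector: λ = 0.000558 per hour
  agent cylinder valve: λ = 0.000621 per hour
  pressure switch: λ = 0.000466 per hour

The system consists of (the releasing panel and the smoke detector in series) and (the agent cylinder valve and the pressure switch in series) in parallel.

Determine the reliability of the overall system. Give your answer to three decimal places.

R(releasing panel) = exp(−0.000263 × 400) = 0.90014
R(smoke detector) = exp(−0.000558 × 400) = 0.79995
R(agent cylinder valve) = exp(−0.000621 × 400) = 0.78005
R(pressure switch) = exp(−0.000466 × 400) = 0.82994
Series (releasing panel and smoke detector): 0.90014 × 0.79995 = 0.72007
Series (agent cylinder valve and pressure switch): 0.78005 × 0.82994 = 0.64739
Parallel ([0.72007] and [0.64739]): 1 − (1 − 0.72007)(1 − 0.64739) = 0.901

0.901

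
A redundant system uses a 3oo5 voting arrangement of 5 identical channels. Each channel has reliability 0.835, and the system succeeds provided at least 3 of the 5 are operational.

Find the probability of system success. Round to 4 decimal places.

0.9655

R = Σ_{i=3}^{5} C(5,i) p^i (1−p)^{5−i} with p = 0.835
C(5,3)·0.835^3·0.165^2 = 0.158499
C(5,4)·0.835^4·0.165^1 = 0.401051
C(5,5)·0.835^5·0.165^0 = 0.405912
Sum = 0.9655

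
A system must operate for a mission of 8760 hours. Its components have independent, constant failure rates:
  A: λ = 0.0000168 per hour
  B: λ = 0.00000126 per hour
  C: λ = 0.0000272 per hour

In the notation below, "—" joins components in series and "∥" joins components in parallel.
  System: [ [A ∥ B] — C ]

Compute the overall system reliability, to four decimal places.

0.7868

R(A) = exp(−0.0000168 × 8760) = 0.863149
R(B) = exp(−0.00000126 × 8760) = 0.989023
R(C) = exp(−0.0000272 × 8760) = 0.787988
Parallel (A and B): 1 − (1 − 0.863149)(1 − 0.989023) = 0.998498
Series ([0.998498] and C): 0.998498 × 0.787988 = 0.7868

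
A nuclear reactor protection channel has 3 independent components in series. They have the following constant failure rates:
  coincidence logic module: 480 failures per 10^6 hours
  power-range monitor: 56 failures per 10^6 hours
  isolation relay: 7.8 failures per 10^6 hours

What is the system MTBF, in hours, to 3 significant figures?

Series of exponential components: λ_sys = Σ λ_i
λ_sys = 0.00048 + 0.000056 + 0.0000078 = 5.4380e-04 /h
MTBF = 1 / λ_sys = 1840 h

1840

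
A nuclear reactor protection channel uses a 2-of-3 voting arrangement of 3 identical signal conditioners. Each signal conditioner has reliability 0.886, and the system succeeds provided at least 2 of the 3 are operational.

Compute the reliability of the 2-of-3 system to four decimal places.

0.9640

R = Σ_{i=2}^{3} C(3,i) p^i (1−p)^{3−i} with p = 0.886
C(3,2)·0.886^2·0.114^1 = 0.268469
C(3,3)·0.886^3·0.114^0 = 0.695506
Sum = 0.9640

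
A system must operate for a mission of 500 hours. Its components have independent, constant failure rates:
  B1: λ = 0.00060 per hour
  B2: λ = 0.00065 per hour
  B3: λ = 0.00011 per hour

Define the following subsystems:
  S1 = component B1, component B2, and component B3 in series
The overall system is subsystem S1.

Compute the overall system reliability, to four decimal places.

R(B1) = exp(−0.00060 × 500) = 0.740818
R(B2) = exp(−0.00065 × 500) = 0.722527
R(B3) = exp(−0.00011 × 500) = 0.946485
Series (B1, B2, and B3): 0.740818 × 0.722527 × 0.946485 = 0.5066

0.5066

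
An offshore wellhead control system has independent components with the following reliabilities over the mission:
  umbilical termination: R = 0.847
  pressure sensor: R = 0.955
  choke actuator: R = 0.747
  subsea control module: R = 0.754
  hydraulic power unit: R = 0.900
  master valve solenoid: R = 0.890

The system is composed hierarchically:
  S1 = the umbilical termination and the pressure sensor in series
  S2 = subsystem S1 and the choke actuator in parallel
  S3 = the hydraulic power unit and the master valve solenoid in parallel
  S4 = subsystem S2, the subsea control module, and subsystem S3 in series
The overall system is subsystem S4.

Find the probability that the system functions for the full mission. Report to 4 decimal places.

Series (umbilical termination and pressure sensor): 0.847000 × 0.955000 = 0.808885
Parallel ([0.808885] and choke actuator): 1 − (1 − 0.808885)(1 − 0.747000) = 0.951648
Parallel (hydraulic power unit and master valve solenoid): 1 − (1 − 0.900000)(1 − 0.890000) = 0.989000
Series ([0.951648], subsea control module, and [0.989000]): 0.951648 × 0.754000 × 0.989000 = 0.7096

0.7096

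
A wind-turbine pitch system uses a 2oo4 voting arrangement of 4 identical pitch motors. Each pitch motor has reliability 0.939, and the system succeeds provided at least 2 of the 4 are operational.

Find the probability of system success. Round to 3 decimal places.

0.999

R = Σ_{i=2}^{4} C(4,i) p^i (1−p)^{4−i} with p = 0.939
C(4,2)·0.939^2·0.061^2 = 0.01969
C(4,3)·0.939^3·0.061^1 = 0.20202
C(4,4)·0.939^4·0.061^0 = 0.77743
Sum = 0.999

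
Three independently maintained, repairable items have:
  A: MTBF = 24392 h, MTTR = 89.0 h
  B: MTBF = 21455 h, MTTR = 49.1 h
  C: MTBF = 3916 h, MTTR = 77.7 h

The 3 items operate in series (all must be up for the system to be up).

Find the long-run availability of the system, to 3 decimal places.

A(A) = MTBF/(MTBF+MTTR) = 24392/(24392+89.0) = 0.996365
A(B) = MTBF/(MTBF+MTTR) = 21455/(21455+49.1) = 0.997717
A(C) = MTBF/(MTBF+MTTR) = 3916/(3916+77.7) = 0.980544
Series availability: 0.996365 × 0.997717 × 0.980544 = 0.975

0.975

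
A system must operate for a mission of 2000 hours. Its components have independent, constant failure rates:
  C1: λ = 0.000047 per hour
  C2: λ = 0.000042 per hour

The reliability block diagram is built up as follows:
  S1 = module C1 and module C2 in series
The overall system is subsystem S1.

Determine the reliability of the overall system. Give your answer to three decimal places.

0.837

R(C1) = exp(−0.000047 × 2000) = 0.91028
R(C2) = exp(−0.000042 × 2000) = 0.91943
Series (C1 and C2): 0.91028 × 0.91943 = 0.837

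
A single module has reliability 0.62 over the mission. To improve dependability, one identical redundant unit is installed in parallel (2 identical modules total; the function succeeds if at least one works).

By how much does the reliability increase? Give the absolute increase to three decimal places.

R_before = 0.62
R_after = 1 − (1 − 0.62)^2 = 0.856
ΔR = 0.856 − 0.62 = 0.236

0.236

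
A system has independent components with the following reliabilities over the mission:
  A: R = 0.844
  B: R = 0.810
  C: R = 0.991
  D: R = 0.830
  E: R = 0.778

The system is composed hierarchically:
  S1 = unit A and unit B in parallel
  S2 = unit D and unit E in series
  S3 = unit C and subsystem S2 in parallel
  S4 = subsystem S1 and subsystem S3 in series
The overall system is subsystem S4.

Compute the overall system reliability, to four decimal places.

0.9673

Parallel (A and B): 1 − (1 − 0.844000)(1 − 0.810000) = 0.970360
Series (D and E): 0.830000 × 0.778000 = 0.645740
Parallel (C and [0.645740]): 1 − (1 − 0.991000)(1 − 0.645740) = 0.996812
Series ([0.970360] and [0.996812]): 0.970360 × 0.996812 = 0.9673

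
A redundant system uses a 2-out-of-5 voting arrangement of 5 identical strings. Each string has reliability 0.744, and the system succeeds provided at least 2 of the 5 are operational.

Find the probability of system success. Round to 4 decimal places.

0.9829

R = Σ_{i=2}^{5} C(5,i) p^i (1−p)^{5−i} with p = 0.744
C(5,2)·0.744^2·0.256^3 = 0.092868
C(5,3)·0.744^3·0.256^2 = 0.269897
C(5,4)·0.744^4·0.256^1 = 0.392195
C(5,5)·0.744^5·0.256^0 = 0.227963
Sum = 0.9829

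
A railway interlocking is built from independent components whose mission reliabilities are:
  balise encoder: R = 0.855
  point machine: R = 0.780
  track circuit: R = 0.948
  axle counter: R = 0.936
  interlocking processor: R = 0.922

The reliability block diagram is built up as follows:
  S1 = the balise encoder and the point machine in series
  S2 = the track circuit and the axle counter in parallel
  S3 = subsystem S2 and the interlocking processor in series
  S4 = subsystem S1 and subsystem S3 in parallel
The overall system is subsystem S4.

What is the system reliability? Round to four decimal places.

Series (balise encoder and point machine): 0.855000 × 0.780000 = 0.666900
Parallel (track circuit and axle counter): 1 − (1 − 0.948000)(1 − 0.936000) = 0.996672
Series ([0.996672] and interlocking processor): 0.996672 × 0.922000 = 0.918932
Parallel ([0.666900] and [0.918932]): 1 − (1 − 0.666900)(1 − 0.918932) = 0.9730

0.9730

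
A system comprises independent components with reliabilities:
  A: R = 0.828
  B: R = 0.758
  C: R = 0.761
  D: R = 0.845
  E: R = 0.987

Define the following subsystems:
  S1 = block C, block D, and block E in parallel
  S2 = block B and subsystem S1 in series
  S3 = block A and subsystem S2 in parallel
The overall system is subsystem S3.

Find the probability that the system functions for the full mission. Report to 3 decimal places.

0.958

Parallel (C, D, and E): 1 − (1 − 0.76100)(1 − 0.84500)(1 − 0.98700) = 0.99952
Series (B and [0.99952]): 0.75800 × 0.99952 = 0.75764
Parallel (A and [0.75764]): 1 − (1 − 0.82800)(1 − 0.75764) = 0.958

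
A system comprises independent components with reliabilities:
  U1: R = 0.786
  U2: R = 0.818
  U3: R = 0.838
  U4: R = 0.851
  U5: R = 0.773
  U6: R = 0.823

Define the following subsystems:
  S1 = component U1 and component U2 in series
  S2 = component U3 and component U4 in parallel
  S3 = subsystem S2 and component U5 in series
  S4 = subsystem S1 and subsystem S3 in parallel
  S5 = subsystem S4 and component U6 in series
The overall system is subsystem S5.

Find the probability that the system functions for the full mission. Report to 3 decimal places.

Series (U1 and U2): 0.78600 × 0.81800 = 0.64295
Parallel (U3 and U4): 1 − (1 − 0.83800)(1 − 0.85100) = 0.97586
Series ([0.97586] and U5): 0.97586 × 0.77300 = 0.75434
Parallel ([0.64295] and [0.75434]): 1 − (1 − 0.64295)(1 − 0.75434) = 0.91229
Series ([0.91229] and U6): 0.91229 × 0.82300 = 0.751

0.751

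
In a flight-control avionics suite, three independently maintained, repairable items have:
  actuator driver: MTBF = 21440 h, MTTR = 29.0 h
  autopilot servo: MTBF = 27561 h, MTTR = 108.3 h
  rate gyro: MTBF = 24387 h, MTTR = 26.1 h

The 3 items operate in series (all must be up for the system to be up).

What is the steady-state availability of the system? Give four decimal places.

A(actuator driver) = MTBF/(MTBF+MTTR) = 21440/(21440+29.0) = 0.998649
A(autopilot servo) = MTBF/(MTBF+MTTR) = 27561/(27561+108.3) = 0.996086
A(rate gyro) = MTBF/(MTBF+MTTR) = 24387/(24387+26.1) = 0.998931
Series availability: 0.998649 × 0.996086 × 0.998931 = 0.9937

0.9937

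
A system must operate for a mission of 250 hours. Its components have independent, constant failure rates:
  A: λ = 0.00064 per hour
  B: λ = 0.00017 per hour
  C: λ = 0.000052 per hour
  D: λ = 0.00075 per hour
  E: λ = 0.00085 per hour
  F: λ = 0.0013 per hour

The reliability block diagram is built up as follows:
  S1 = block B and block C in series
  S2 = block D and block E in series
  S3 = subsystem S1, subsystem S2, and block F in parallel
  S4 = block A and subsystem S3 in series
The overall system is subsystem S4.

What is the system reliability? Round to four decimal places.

0.8479

R(A) = exp(−0.00064 × 250) = 0.852144
R(B) = exp(−0.00017 × 250) = 0.958390
R(C) = exp(−0.000052 × 250) = 0.987084
R(D) = exp(−0.00075 × 250) = 0.829029
R(E) = exp(−0.00085 × 250) = 0.808560
R(F) = exp(−0.0013 × 250) = 0.722527
Series (B and C): 0.958390 × 0.987084 = 0.946011
Series (D and E): 0.829029 × 0.808560 = 0.670320
Parallel ([0.946011], [0.670320], and F): 1 − (1 − 0.946011)(1 − 0.670320)(1 − 0.722527) = 0.995061
Series (A and [0.995061]): 0.852144 × 0.995061 = 0.8479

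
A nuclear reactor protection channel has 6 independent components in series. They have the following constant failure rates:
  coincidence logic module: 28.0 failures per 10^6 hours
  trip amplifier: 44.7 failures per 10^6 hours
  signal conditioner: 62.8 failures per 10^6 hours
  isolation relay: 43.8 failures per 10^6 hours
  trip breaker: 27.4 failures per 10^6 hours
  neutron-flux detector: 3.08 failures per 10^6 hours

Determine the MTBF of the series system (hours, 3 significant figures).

4770

Series of exponential components: λ_sys = Σ λ_i
λ_sys = 0.0000280 + 0.0000447 + 0.0000628 + 0.0000438 + 0.0000274 + 0.00000308 = 2.0978e-04 /h
MTBF = 1 / λ_sys = 4770 h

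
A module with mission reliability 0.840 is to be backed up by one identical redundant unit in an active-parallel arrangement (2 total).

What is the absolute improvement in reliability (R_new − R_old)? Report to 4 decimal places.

0.1344

R_before = 0.840
R_after = 1 − (1 − 0.840)^2 = 0.9744
ΔR = 0.9744 − 0.840 = 0.1344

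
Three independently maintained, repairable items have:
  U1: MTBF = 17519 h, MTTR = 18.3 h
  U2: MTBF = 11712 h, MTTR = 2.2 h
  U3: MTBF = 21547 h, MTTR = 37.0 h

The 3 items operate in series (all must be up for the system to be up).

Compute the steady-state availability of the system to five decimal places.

A(U1) = MTBF/(MTBF+MTTR) = 17519/(17519+18.3) = 0.998957
A(U2) = MTBF/(MTBF+MTTR) = 11712/(11712+2.2) = 0.999812
A(U3) = MTBF/(MTBF+MTTR) = 21547/(21547+37.0) = 0.998286
Series availability: 0.998957 × 0.999812 × 0.998286 = 0.99706

0.99706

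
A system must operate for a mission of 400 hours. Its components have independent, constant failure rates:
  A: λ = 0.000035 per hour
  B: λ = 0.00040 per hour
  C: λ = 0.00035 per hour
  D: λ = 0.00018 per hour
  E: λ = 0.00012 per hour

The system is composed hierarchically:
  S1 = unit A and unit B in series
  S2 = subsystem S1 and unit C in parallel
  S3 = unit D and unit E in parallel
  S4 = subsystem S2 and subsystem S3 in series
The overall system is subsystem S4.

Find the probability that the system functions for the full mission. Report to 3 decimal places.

0.976

R(A) = exp(−0.000035 × 400) = 0.98610
R(B) = exp(−0.00040 × 400) = 0.85214
R(C) = exp(−0.00035 × 400) = 0.86936
R(D) = exp(−0.00018 × 400) = 0.93053
R(E) = exp(−0.00012 × 400) = 0.95313
Series (A and B): 0.98610 × 0.85214 = 0.84030
Parallel ([0.84030] and C): 1 − (1 − 0.84030)(1 − 0.86936) = 0.97914
Parallel (D and E): 1 − (1 − 0.93053)(1 − 0.95313) = 0.99674
Series ([0.97914] and [0.99674]): 0.97914 × 0.99674 = 0.976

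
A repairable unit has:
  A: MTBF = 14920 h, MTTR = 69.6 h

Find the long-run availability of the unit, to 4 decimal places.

0.9954

A(A) = MTBF/(MTBF+MTTR) = 14920/(14920+69.6) = 0.9954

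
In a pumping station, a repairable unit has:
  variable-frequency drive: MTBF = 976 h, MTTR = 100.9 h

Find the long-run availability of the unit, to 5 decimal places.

A(variable-frequency drive) = MTBF/(MTBF+MTTR) = 976/(976+100.9) = 0.90631

0.90631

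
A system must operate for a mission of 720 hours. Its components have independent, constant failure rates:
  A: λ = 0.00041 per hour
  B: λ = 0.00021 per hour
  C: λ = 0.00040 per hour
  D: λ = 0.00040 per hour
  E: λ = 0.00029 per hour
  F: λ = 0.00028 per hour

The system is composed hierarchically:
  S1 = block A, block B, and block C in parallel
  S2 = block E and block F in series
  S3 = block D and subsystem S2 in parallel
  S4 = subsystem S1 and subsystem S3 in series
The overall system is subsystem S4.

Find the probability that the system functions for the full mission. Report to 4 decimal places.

0.9075

R(A) = exp(−0.00041 × 720) = 0.744383
R(B) = exp(−0.00021 × 720) = 0.859676
R(C) = exp(−0.00040 × 720) = 0.749762
R(D) = exp(−0.00040 × 720) = 0.749762
R(E) = exp(−0.00029 × 720) = 0.811558
R(F) = exp(−0.00028 × 720) = 0.817422
Parallel (A, B, and C): 1 − (1 − 0.744383)(1 − 0.859676)(1 − 0.749762) = 0.991024
Series (E and F): 0.811558 × 0.817422 = 0.663385
Parallel (D and [0.663385]): 1 − (1 − 0.749762)(1 − 0.663385) = 0.915766
Series ([0.991024] and [0.915766]): 0.991024 × 0.915766 = 0.9075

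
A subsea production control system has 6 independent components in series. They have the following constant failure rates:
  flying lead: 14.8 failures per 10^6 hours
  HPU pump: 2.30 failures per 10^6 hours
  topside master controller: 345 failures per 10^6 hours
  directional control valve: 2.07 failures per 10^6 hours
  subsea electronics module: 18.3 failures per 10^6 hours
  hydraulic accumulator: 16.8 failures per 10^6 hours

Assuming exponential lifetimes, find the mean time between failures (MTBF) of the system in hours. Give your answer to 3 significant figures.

Series of exponential components: λ_sys = Σ λ_i
λ_sys = 0.0000148 + 0.00000230 + 0.000345 + 0.00000207 + 0.0000183 + 0.0000168 = 3.9927e-04 /h
MTBF = 1 / λ_sys = 2500 h

2500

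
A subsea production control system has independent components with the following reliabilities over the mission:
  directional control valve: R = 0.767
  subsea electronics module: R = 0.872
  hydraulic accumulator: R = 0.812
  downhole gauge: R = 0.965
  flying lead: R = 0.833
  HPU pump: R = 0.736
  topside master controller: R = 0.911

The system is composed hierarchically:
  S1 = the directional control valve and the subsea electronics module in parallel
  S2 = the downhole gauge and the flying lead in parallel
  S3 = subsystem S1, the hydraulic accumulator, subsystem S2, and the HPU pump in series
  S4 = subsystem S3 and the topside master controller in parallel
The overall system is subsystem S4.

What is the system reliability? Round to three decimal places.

Parallel (directional control valve and subsea electronics module): 1 − (1 − 0.76700)(1 − 0.87200) = 0.97018
Parallel (downhole gauge and flying lead): 1 − (1 − 0.96500)(1 − 0.83300) = 0.99416
Series ([0.97018], hydraulic accumulator, [0.99416], and HPU pump): 0.97018 × 0.81200 × 0.99416 × 0.73600 = 0.57642
Parallel ([0.57642] and topside master controller): 1 − (1 − 0.57642)(1 − 0.91100) = 0.962

0.962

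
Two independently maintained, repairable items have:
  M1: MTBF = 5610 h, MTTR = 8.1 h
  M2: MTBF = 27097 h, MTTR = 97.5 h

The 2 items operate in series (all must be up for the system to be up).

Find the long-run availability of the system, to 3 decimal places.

0.995

A(M1) = MTBF/(MTBF+MTTR) = 5610/(5610+8.1) = 0.998558
A(M2) = MTBF/(MTBF+MTTR) = 27097/(27097+97.5) = 0.996415
Series availability: 0.998558 × 0.996415 = 0.995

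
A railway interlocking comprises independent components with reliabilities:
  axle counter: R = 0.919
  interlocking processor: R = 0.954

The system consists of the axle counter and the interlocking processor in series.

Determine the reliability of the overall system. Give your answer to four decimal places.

Series (axle counter and interlocking processor): 0.919000 × 0.954000 = 0.8767

0.8767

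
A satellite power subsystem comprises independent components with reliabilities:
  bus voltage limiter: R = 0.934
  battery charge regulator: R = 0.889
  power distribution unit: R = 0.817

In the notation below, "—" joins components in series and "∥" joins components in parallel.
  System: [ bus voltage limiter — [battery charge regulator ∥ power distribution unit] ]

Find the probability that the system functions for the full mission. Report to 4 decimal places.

0.9150

Parallel (battery charge regulator and power distribution unit): 1 − (1 − 0.889000)(1 − 0.817000) = 0.979687
Series (bus voltage limiter and [0.979687]): 0.934000 × 0.979687 = 0.9150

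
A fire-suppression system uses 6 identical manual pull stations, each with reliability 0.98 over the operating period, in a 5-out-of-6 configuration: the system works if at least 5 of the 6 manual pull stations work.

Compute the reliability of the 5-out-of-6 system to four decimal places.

0.9943

R = Σ_{i=5}^{6} C(6,i) p^i (1−p)^{6−i} with p = 0.98
C(6,5)·0.98^5·0.02^1 = 0.108470
C(6,6)·0.98^6·0.02^0 = 0.885842
Sum = 0.9943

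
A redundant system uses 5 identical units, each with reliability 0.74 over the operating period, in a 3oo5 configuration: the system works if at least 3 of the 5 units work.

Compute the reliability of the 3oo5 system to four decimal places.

0.8857

R = Σ_{i=3}^{5} C(5,i) p^i (1−p)^{5−i} with p = 0.74
C(5,3)·0.74^3·0.26^2 = 0.273931
C(5,4)·0.74^4·0.26^1 = 0.389825
C(5,5)·0.74^5·0.26^0 = 0.221901
Sum = 0.8857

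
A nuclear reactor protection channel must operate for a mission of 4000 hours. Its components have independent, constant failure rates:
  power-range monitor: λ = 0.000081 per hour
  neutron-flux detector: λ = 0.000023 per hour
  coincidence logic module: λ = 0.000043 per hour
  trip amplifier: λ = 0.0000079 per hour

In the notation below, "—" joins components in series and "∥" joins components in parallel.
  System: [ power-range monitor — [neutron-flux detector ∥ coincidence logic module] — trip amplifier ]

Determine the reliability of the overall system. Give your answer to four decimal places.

0.6910

R(power-range monitor) = exp(−0.000081 × 4000) = 0.723250
R(neutron-flux detector) = exp(−0.000023 × 4000) = 0.912105
R(coincidence logic module) = exp(−0.000043 × 4000) = 0.841979
R(trip amplifier) = exp(−0.0000079 × 4000) = 0.968894
Parallel (neutron-flux detector and coincidence logic module): 1 − (1 − 0.912105)(1 − 0.841979) = 0.986111
Series (power-range monitor, [0.986111], and trip amplifier): 0.723250 × 0.986111 × 0.968894 = 0.6910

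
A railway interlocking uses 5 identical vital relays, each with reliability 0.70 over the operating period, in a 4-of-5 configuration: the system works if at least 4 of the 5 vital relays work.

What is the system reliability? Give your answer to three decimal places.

R = Σ_{i=4}^{5} C(5,i) p^i (1−p)^{5−i} with p = 0.70
C(5,4)·0.70^4·0.30^1 = 0.36015
C(5,5)·0.70^5·0.30^0 = 0.16807
Sum = 0.528

0.528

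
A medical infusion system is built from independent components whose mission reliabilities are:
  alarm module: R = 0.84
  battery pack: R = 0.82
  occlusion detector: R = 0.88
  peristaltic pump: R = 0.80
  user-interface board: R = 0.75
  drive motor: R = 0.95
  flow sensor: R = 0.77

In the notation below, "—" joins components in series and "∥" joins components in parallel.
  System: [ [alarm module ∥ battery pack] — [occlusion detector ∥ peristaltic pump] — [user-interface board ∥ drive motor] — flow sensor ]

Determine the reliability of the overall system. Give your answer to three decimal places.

0.721

Parallel (alarm module and battery pack): 1 − (1 − 0.84000)(1 − 0.82000) = 0.97120
Parallel (occlusion detector and peristaltic pump): 1 − (1 − 0.88000)(1 − 0.80000) = 0.97600
Parallel (user-interface board and drive motor): 1 − (1 − 0.75000)(1 − 0.95000) = 0.98750
Series ([0.97120], [0.97600], [0.98750], and flow sensor): 0.97120 × 0.97600 × 0.98750 × 0.77000 = 0.721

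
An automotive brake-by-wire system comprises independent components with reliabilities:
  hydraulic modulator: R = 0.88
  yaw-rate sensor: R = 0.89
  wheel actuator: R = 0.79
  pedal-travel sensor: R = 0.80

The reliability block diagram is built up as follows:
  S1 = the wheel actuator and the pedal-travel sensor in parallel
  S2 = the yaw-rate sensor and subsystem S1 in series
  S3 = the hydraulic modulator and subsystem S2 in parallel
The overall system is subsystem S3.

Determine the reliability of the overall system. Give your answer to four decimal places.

Parallel (wheel actuator and pedal-travel sensor): 1 − (1 − 0.790000)(1 − 0.800000) = 0.958000
Series (yaw-rate sensor and [0.958000]): 0.890000 × 0.958000 = 0.852620
Parallel (hydraulic modulator and [0.852620]): 1 − (1 − 0.880000)(1 − 0.852620) = 0.9823

0.9823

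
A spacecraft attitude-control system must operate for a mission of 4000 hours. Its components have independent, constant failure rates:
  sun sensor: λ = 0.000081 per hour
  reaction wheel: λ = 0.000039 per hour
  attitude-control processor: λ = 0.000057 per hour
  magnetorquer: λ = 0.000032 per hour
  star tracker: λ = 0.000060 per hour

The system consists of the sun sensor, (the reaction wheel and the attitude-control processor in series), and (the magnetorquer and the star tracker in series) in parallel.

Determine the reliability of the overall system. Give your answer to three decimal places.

R(sun sensor) = exp(−0.000081 × 4000) = 0.72325
R(reaction wheel) = exp(−0.000039 × 4000) = 0.85556
R(attitude-control processor) = exp(−0.000057 × 4000) = 0.79612
R(magnetorquer) = exp(−0.000032 × 4000) = 0.87985
R(star tracker) = exp(−0.000060 × 4000) = 0.78663
Series (reaction wheel and attitude-control processor): 0.85556 × 0.79612 = 0.68113
Series (magnetorquer and star tracker): 0.87985 × 0.78663 = 0.69212
Parallel (sun sensor, [0.68113], and [0.69212]): 1 − (1 − 0.72325)(1 − 0.68113)(1 − 0.69212) = 0.973

0.973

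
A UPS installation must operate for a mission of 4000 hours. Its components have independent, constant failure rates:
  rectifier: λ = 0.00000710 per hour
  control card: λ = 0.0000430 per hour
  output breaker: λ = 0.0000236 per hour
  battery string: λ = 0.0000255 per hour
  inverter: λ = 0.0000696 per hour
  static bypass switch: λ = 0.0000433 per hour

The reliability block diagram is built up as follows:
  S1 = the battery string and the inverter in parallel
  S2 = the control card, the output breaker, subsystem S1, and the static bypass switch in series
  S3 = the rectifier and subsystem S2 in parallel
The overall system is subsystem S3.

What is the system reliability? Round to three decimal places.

0.990

R(rectifier) = exp(−0.00000710 × 4000) = 0.97200
R(control card) = exp(−0.0000430 × 4000) = 0.84198
R(output breaker) = exp(−0.0000236 × 4000) = 0.90992
R(battery string) = exp(−0.0000255 × 4000) = 0.90303
R(inverter) = exp(−0.0000696 × 4000) = 0.75699
R(static bypass switch) = exp(−0.0000433 × 4000) = 0.84097
Parallel (battery string and inverter): 1 − (1 − 0.90303)(1 − 0.75699) = 0.97644
Series (control card, output breaker, [0.97644], and static bypass switch): 0.84198 × 0.90992 × 0.97644 × 0.84097 = 0.62912
Parallel (rectifier and [0.62912]): 1 − (1 − 0.97200)(1 − 0.62912) = 0.990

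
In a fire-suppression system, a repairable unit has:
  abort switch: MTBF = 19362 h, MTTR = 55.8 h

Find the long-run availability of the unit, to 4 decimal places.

0.9971

A(abort switch) = MTBF/(MTBF+MTTR) = 19362/(19362+55.8) = 0.9971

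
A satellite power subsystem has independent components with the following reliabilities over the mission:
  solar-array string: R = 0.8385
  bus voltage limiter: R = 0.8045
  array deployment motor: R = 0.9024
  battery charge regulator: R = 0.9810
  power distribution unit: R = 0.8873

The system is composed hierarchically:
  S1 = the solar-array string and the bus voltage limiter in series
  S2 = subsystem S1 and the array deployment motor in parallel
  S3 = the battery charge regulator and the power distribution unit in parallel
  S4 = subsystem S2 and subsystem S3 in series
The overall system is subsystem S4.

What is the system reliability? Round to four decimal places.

Series (solar-array string and bus voltage limiter): 0.838500 × 0.804500 = 0.674573
Parallel ([0.674573] and array deployment motor): 1 − (1 − 0.674573)(1 − 0.902400) = 0.968238
Parallel (battery charge regulator and power distribution unit): 1 − (1 − 0.981000)(1 − 0.887300) = 0.997859
Series ([0.968238] and [0.997859]): 0.968238 × 0.997859 = 0.9662

0.9662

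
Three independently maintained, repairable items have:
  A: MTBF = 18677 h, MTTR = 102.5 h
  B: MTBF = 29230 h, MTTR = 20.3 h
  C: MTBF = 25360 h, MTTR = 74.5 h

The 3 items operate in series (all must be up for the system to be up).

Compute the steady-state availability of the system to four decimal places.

A(A) = MTBF/(MTBF+MTTR) = 18677/(18677+102.5) = 0.994542
A(B) = MTBF/(MTBF+MTTR) = 29230/(29230+20.3) = 0.999306
A(C) = MTBF/(MTBF+MTTR) = 25360/(25360+74.5) = 0.997071
Series availability: 0.994542 × 0.999306 × 0.997071 = 0.9909

0.9909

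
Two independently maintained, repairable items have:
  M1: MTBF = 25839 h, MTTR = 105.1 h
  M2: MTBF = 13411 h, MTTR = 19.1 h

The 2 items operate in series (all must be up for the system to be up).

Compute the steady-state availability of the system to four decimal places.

A(M1) = MTBF/(MTBF+MTTR) = 25839/(25839+105.1) = 0.995949
A(M2) = MTBF/(MTBF+MTTR) = 13411/(13411+19.1) = 0.998578
Series availability: 0.995949 × 0.998578 = 0.9945

0.9945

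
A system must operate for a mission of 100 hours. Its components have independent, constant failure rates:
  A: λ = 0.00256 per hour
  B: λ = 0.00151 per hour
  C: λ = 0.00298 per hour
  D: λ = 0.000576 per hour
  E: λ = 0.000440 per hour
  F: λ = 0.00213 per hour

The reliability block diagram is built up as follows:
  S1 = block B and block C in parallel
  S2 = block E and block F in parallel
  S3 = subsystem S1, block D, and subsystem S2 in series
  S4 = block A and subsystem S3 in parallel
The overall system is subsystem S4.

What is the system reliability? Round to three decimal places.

0.978

R(A) = exp(−0.00256 × 100) = 0.77414
R(B) = exp(−0.00151 × 100) = 0.85985
R(C) = exp(−0.00298 × 100) = 0.74230
R(D) = exp(−0.000576 × 100) = 0.94403
R(E) = exp(−0.000440 × 100) = 0.95695
R(F) = exp(−0.00213 × 100) = 0.80816
Parallel (B and C): 1 − (1 − 0.85985)(1 − 0.74230) = 0.96388
Parallel (E and F): 1 − (1 − 0.95695)(1 − 0.80816) = 0.99174
Series ([0.96388], D, and [0.99174]): 0.96388 × 0.94403 × 0.99174 = 0.90242
Parallel (A and [0.90242]): 1 − (1 − 0.77414)(1 − 0.90242) = 0.978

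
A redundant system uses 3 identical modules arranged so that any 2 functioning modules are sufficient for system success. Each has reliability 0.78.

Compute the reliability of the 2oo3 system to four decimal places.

R = Σ_{i=2}^{3} C(3,i) p^i (1−p)^{3−i} with p = 0.78
C(3,2)·0.78^2·0.22^1 = 0.401544
C(3,3)·0.78^3·0.22^0 = 0.474552
Sum = 0.8761

0.8761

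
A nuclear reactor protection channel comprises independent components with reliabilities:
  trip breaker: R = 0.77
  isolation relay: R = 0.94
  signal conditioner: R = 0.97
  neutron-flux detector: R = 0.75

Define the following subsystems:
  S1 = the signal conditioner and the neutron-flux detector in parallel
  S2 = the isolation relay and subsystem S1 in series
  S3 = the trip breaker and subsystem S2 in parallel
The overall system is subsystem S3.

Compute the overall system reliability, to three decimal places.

Parallel (signal conditioner and neutron-flux detector): 1 − (1 − 0.97000)(1 − 0.75000) = 0.99250
Series (isolation relay and [0.99250]): 0.94000 × 0.99250 = 0.93295
Parallel (trip breaker and [0.93295]): 1 − (1 − 0.77000)(1 − 0.93295) = 0.985

0.985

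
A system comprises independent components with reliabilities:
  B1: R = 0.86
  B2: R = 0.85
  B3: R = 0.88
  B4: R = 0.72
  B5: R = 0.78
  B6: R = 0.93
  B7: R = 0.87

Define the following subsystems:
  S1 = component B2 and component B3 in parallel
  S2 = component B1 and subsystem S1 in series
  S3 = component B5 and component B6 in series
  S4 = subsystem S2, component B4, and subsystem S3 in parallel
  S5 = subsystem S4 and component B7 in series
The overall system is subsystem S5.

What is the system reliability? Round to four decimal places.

Parallel (B2 and B3): 1 − (1 − 0.850000)(1 − 0.880000) = 0.982000
Series (B1 and [0.982000]): 0.860000 × 0.982000 = 0.844520
Series (B5 and B6): 0.780000 × 0.930000 = 0.725400
Parallel ([0.844520], B4, and [0.725400]): 1 − (1 − 0.844520)(1 − 0.720000)(1 − 0.725400) = 0.988045
Series ([0.988045] and B7): 0.988045 × 0.870000 = 0.8596

0.8596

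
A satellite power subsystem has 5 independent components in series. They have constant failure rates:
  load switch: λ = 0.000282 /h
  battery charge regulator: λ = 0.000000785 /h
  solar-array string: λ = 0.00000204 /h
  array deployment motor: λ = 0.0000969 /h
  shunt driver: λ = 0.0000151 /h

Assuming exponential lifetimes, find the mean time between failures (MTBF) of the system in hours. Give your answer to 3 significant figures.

Series of exponential components: λ_sys = Σ λ_i
λ_sys = 0.000282 + 0.000000785 + 0.00000204 + 0.0000969 + 0.0000151 = 3.9683e-04 /h
MTBF = 1 / λ_sys = 2520 h

2520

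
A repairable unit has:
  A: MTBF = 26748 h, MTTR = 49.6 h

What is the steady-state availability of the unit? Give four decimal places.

0.9981

A(A) = MTBF/(MTBF+MTTR) = 26748/(26748+49.6) = 0.9981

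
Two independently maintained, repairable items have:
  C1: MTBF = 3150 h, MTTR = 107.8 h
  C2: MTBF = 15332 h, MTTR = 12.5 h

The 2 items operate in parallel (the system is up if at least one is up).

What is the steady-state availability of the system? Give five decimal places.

A(C1) = MTBF/(MTBF+MTTR) = 3150/(3150+107.8) = 0.966910
A(C2) = MTBF/(MTBF+MTTR) = 15332/(15332+12.5) = 0.999185
Parallel availability: 1 − (1 − 0.966910)(1 − 0.999185) = 0.99997

0.99997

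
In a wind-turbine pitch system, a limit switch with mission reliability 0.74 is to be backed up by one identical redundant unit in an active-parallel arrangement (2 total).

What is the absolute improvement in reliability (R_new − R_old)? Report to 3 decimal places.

0.192

R_before = 0.74
R_after = 1 − (1 − 0.74)^2 = 0.932
ΔR = 0.932 − 0.74 = 0.192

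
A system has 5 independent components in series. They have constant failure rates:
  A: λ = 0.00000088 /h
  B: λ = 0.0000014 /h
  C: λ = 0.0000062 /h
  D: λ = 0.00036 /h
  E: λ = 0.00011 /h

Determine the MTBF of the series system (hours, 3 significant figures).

2090

Series of exponential components: λ_sys = Σ λ_i
λ_sys = 0.00000088 + 0.0000014 + 0.0000062 + 0.00036 + 0.00011 = 4.7848e-04 /h
MTBF = 1 / λ_sys = 2090 h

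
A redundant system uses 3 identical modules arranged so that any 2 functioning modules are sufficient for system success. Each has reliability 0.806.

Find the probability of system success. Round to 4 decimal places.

R = Σ_{i=2}^{3} C(3,i) p^i (1−p)^{3−i} with p = 0.806
C(3,2)·0.806^2·0.194^1 = 0.378088
C(3,3)·0.806^3·0.194^0 = 0.523607
Sum = 0.9017

0.9017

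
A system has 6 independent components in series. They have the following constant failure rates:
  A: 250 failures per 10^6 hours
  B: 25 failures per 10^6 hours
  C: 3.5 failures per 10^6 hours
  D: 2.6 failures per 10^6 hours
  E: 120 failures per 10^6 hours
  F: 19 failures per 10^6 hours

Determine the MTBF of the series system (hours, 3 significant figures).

Series of exponential components: λ_sys = Σ λ_i
λ_sys = 0.00025 + 0.000025 + 0.0000035 + 0.0000026 + 0.00012 + 0.000019 = 4.2010e-04 /h
MTBF = 1 / λ_sys = 2380 h

2380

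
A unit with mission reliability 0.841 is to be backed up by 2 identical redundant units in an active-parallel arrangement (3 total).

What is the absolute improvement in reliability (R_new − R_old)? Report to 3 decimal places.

0.155

R_before = 0.841
R_after = 1 − (1 − 0.841)^3 = 0.996
ΔR = 0.996 − 0.841 = 0.155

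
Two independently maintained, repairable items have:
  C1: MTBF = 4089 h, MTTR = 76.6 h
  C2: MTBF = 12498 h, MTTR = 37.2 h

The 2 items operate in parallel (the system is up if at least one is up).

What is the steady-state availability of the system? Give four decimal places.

A(C1) = MTBF/(MTBF+MTTR) = 4089/(4089+76.6) = 0.981611
A(C2) = MTBF/(MTBF+MTTR) = 12498/(12498+37.2) = 0.997032
Parallel availability: 1 − (1 − 0.981611)(1 − 0.997032) = 0.9999

0.9999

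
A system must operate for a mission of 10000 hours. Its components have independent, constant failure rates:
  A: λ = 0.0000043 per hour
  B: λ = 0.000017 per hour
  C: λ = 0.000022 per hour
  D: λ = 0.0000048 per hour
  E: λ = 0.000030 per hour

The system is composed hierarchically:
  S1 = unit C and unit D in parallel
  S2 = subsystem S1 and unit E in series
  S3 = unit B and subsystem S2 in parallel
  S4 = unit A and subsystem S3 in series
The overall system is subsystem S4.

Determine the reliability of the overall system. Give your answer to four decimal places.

0.9181

R(A) = exp(−0.0000043 × 10000) = 0.957911
R(B) = exp(−0.000017 × 10000) = 0.843665
R(C) = exp(−0.000022 × 10000) = 0.802519
R(D) = exp(−0.0000048 × 10000) = 0.953134
R(E) = exp(−0.000030 × 10000) = 0.740818
Parallel (C and D): 1 − (1 − 0.802519)(1 − 0.953134) = 0.990745
Series ([0.990745] and E): 0.990745 × 0.740818 = 0.733962
Parallel (B and [0.733962]): 1 − (1 − 0.843665)(1 − 0.733962) = 0.958409
Series (A and [0.958409]): 0.957911 × 0.958409 = 0.9181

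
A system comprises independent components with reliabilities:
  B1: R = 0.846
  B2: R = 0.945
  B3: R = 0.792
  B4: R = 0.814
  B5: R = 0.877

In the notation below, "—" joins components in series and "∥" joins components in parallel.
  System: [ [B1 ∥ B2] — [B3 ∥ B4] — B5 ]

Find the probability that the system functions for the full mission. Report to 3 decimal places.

Parallel (B1 and B2): 1 − (1 − 0.84600)(1 − 0.94500) = 0.99153
Parallel (B3 and B4): 1 − (1 − 0.79200)(1 − 0.81400) = 0.96131
Series ([0.99153], [0.96131], and B5): 0.99153 × 0.96131 × 0.87700 = 0.836

0.836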